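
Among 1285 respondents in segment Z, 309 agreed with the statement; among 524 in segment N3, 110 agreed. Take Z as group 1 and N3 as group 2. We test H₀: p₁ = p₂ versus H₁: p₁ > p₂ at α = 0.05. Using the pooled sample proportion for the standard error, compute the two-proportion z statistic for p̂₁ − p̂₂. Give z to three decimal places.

z = 1.397

p̂₁ = 309/1285 ≈ 0.24047, p̂₂ = 110/524 ≈ 0.20992.
Pooled p̂ = (309+110)/(1285+524) = 419/1809 = 0.23162.
SE = √(0.177972 × 0.00268661) = 0.02187.
z = (0.24047 − 0.20992)/0.02187 = 0.03055/0.02187 = 1.397.
p-value = P(Z > 1.397) ≈ 0.0812; since p > α = 0.05, fail to reject H₀.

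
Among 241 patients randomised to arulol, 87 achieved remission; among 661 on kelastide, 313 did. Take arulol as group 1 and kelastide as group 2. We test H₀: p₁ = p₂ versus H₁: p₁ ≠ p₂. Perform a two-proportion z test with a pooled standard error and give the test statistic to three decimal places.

p̂₁ = 87/241 ≈ 0.36100, p̂₂ = 313/661 ≈ 0.47352.
Pooled p̂ = (87+313)/(241+661) = 400/902 = 0.44346.
SE = √(0.246803 × 0.00566224) = 0.03738.
z = (0.36100 − 0.47352)/0.03738 = -0.11252/0.03738 = -3.010.

z = -3.010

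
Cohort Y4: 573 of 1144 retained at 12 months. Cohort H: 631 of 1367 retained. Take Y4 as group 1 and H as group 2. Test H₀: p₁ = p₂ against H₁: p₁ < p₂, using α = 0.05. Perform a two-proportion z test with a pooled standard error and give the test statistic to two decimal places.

p̂₁ = 573/1144 = 0.50087, p̂₂ = 631/1367 = 0.46159.
Pooled p̂ = (573+631)/(1144+1367) = 1204/2511 = 0.47949.
SE = √(0.249579 × 0.00160565) = 0.02002.
z = (0.50087 − 0.46159)/0.02002 = 0.03928/0.02002 = 1.96.
p-value = P(Z < 1.962) ≈ 0.9751. With α = 0.05, fail to reject H₀.

z = 1.96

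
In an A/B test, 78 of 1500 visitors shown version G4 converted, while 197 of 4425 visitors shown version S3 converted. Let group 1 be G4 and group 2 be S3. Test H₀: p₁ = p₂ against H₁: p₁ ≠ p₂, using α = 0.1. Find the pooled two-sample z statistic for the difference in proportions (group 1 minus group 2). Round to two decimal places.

p̂₁ = 78/1500 ≈ 0.0520, p̂₂ = 197/4425 ≈ 0.0445.
Pooled p̂ = (78+197)/(1500+4425) = 275/5925 = 0.0464.
SE = √(0.0442593 × 0.000892655) = 0.0063.
z = (0.0520 − 0.0445)/0.0063 = 0.0075/0.0063 = 1.19.
p-value = 2·P(Z > 1.190) ≈ 0.2340; since p > α = 0.1, fail to reject H₀.

z = 1.19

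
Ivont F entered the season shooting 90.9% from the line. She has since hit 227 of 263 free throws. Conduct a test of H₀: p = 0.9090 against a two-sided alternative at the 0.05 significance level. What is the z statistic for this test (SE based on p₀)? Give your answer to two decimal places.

p̂ = 227/263 ≈ 0.8631.
SE = √(p₀(1−p₀)/n) = √(0.082719/263) = 0.0177.
z = (0.8631 − 0.909)/0.0177 = -0.0459/0.0177 = -2.59.
Two-sided p-value ≈ 2·Φ(−2.587) = 0.0097. With α = 0.05, reject H₀.

z = -2.59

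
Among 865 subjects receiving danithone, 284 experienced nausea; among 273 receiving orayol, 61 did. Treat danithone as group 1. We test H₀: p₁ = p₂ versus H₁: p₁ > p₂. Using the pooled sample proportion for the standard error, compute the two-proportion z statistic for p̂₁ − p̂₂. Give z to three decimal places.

p̂₁ = 284/865 ≈ 0.32832, p̂₂ = 61/273 ≈ 0.22344.
Pooled p̂ = (284+61)/(865+273) = 345/1138 = 0.30316.
SE = √(p̂(1−p̂)(1/n₁+1/n₂)) = √(0.30316·0.69684·0.00481907) = √(0.00101806) = 0.03191.
z = (0.32832 − 0.22344)/0.03191 = 0.10488/0.03191 = 3.287.

z = 3.287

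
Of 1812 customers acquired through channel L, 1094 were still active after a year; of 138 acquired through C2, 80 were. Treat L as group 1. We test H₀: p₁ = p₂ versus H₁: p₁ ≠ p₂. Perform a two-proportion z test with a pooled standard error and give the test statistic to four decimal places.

p̂₁ = 1094/1812 = 0.603753, p̂₂ = 80/138 = 0.579710.
Pooled p̂ = (1094+80)/(1812+138) = 1174/1950 = 0.602051.
SE = √(0.239586 × 0.00779825) = 0.043224.
z = (0.603753 − 0.579710)/0.043224 = 0.024043/0.043224 = 0.5562.
Two-sided p-value ≈ 2·Φ(−0.556) = 0.5781.

z = 0.5562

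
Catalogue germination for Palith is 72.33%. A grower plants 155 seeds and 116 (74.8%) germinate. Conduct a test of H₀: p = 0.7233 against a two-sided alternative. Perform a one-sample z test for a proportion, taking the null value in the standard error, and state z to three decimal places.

p̂ = 116/155 = 0.74839.
SE = √(p₀(1−p₀)/n) = √(0.20014/155) = 0.03593.
z = (0.74839 − 0.7233)/0.03593 = 0.02509/0.03593 = 0.698.

z = 0.698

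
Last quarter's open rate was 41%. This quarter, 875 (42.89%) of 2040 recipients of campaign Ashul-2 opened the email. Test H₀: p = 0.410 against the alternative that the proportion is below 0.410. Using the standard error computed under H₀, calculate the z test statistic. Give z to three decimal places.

p̂ = 875/2040 ≈ 0.428922.
Standard error under H₀: √(0.41×0.59/2040) = 0.010889.
z = (0.428922 − 0.41)/0.010889 = 0.018922/0.010889 = 1.738.

z = 1.738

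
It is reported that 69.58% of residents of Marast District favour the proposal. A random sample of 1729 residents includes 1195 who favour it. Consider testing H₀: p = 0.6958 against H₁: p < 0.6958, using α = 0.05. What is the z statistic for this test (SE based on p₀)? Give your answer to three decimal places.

p̂ = 1195/1729 = 0.69115.
Standard error under H₀: √(0.6958×0.3042/1729) = 0.01106.
z = (0.69115 − 0.6958)/0.01106 = -0.00465/0.01106 = -0.420.
p-value = P(Z < -0.420) ≈ 0.3372. With α = 0.05, fail to reject H₀.

z = -0.420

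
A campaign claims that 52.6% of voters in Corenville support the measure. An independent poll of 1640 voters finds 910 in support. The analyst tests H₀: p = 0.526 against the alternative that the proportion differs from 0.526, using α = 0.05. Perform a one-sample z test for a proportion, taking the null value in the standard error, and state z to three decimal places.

z = 2.342

p̂ = 910/1640 ≈ 0.55488.
Under H₀, SE = √(0.526·0.474/1640) = √(0.000152027) = 0.01233.
z = (0.55488 − 0.526)/0.01233 = 0.02888/0.01233 = 2.342.
Two-sided p-value ≈ 2·Φ(−2.342) = 0.0192, so at α = 0.05 we reject H₀.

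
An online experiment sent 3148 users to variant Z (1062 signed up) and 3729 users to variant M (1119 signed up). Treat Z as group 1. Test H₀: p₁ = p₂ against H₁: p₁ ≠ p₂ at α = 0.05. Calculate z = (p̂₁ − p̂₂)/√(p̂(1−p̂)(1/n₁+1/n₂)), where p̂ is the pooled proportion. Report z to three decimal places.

z = 3.309

p̂₁ = 1062/3148 = 0.337357, p̂₂ = 1119/3729 = 0.300080.
Pooled p̂ = (1062+1119)/(3148+3729) = 2181/6877 = 0.317144.
SE = √(0.216564 × 0.00058583) = 0.011264.
z = (0.337357 − 0.300080)/0.011264 = 0.037277/0.011264 = 3.309.
Two-sided p-value ≈ 2·Φ(−3.309) = 0.0009. With α = 0.05, reject H₀.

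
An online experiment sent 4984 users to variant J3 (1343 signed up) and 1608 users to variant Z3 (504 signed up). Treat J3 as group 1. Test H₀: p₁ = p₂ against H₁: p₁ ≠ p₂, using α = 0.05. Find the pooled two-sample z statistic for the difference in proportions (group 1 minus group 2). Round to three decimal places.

z = -3.414

p̂₁ = 1343/4984 ≈ 0.26946, p̂₂ = 504/1608 ≈ 0.31343.
Pooled p̂ = (1343+504)/(4984+1608) = 1847/6592 = 0.28019.
SE = √(p̂(1−p̂)(1/n₁+1/n₂)) = √(0.28019·0.71981·0.000822533) = √(0.000165891) = 0.01288.
z = (0.26946 − 0.31343)/0.01288 = -0.04397/0.01288 = -3.414.
p-value = 2·P(Z > 3.414) ≈ 0.0006. With α = 0.05, reject H₀.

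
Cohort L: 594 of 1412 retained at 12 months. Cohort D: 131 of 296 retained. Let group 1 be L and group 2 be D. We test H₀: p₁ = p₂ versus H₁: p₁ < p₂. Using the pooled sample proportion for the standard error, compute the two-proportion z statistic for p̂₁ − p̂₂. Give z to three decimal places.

p̂₁ = 594/1412 ≈ 0.42068, p̂₂ = 131/296 ≈ 0.44257.
Pooled p̂ = (594+131)/(1412+296) = 725/1708 = 0.42447.
SE = √(p̂(1−p̂)(1/n₁+1/n₂)) = √(0.42447·0.57553·0.00408659) = √(0.000998337) = 0.03160.
z = (0.42068 − 0.44257)/0.03160 = -0.02189/0.03160 = -0.693.

z = -0.693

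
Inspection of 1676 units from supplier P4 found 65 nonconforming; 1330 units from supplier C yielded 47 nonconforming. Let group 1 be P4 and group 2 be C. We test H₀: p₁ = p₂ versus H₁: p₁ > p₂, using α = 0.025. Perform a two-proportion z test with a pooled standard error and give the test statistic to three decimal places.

p̂₁ = 65/1676 ≈ 0.038783, p̂₂ = 47/1330 ≈ 0.035338.
Pooled p̂ = (65+47)/(1676+1330) = 112/3006 = 0.037259.
SE = √(p̂(1−p̂)(1/n₁+1/n₂)) = √(0.037259·0.962741·0.00134854) = √(4.83729e-05) = 0.006955.
z = (0.038783 − 0.035338)/0.006955 = 0.003445/0.006955 = 0.495.
p-value = P(Z > 0.495) ≈ 0.3102. With α = 0.025, fail to reject H₀.

z = 0.495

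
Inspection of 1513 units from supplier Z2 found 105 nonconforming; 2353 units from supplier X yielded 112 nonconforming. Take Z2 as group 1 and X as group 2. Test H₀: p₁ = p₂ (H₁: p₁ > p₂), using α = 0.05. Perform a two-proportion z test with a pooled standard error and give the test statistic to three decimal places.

p̂₁ = 105/1513 ≈ 0.069399, p̂₂ = 112/2353 ≈ 0.047599.
Pooled p̂ = (105+112)/(1513+2353) = 217/3866 = 0.056130.
SE = √(p̂(1−p̂)(1/n₁+1/n₂)) = √(0.056130·0.943870·0.00108593) = √(5.75322e-05) = 0.007585.
z = (0.069399 − 0.047599)/0.007585 = 0.021800/0.007585 = 2.874.
p-value = P(Z > 2.874) ≈ 0.0020. With α = 0.05, reject H₀.

z = 2.874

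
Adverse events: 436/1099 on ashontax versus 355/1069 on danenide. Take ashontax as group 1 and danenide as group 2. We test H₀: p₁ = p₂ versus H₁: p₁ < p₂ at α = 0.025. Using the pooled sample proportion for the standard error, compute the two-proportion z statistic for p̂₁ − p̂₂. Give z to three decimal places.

p̂₁ = 436/1099 = 0.396724, p̂₂ = 355/1069 = 0.332086.
Pooled p̂ = (436+355)/(1099+1069) = 791/2168 = 0.364852.
SE = √(0.231735 × 0.00184537) = 0.020679.
z = (0.396724 − 0.332086)/0.020679 = 0.064638/0.020679 = 3.126.
p-value = P(Z < 3.126) ≈ 0.9991; since p > α = 0.025, fail to reject H₀.

z = 3.126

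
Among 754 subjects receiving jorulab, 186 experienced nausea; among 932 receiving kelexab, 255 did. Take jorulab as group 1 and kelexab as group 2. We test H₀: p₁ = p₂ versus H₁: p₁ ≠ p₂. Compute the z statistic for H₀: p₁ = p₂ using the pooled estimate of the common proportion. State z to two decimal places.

p̂₁ = 186/754 ≈ 0.2467, p̂₂ = 255/932 ≈ 0.2736.
Pooled p̂ = (186+255)/(754+932) = 441/1686 = 0.2616.
SE = √(0.193149 × 0.00239922) = 0.0215.
z = (0.2467 − 0.2736)/0.0215 = -0.0269/0.0215 = -1.25.

z = -1.25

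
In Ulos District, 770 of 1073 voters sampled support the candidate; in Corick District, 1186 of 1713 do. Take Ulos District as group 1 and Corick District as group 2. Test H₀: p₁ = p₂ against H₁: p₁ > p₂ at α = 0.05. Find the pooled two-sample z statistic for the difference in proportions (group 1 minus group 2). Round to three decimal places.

p̂₁ = 770/1073 = 0.717614, p̂₂ = 1186/1713 = 0.692353.
Pooled p̂ = (770+1186)/(1073+1713) = 1956/2786 = 0.702082.
SE = √(0.209163 × 0.00151574) = 0.017806.
z = (0.717614 − 0.692353)/0.017806 = 0.025261/0.017806 = 1.419.
p-value = P(Z > 1.419) ≈ 0.0780; since p > α = 0.05, fail to reject H₀.

z = 1.419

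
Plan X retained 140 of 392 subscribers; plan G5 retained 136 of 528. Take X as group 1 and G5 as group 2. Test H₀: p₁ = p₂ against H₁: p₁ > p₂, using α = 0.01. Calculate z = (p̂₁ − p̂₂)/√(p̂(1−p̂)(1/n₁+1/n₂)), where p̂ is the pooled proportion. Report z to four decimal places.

z = 3.2589

p̂₁ = 140/392 = 0.357143, p̂₂ = 136/528 = 0.257576.
Pooled p̂ = (140+136)/(392+528) = 276/920 = 0.300000.
SE = √(p̂(1−p̂)(1/n₁+1/n₂)) = √(0.300000·0.700000·0.00444496) = √(0.000933442) = 0.030552.
z = (0.357143 − 0.257576)/0.030552 = 0.099567/0.030552 = 3.2589.
p-value = P(Z > 3.259) ≈ 0.0006, so at α = 0.01 we reject H₀.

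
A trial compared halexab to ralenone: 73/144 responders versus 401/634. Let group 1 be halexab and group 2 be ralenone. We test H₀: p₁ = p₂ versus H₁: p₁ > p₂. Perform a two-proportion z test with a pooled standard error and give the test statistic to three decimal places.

z = -2.787

p̂₁ = 73/144 ≈ 0.506944, p̂₂ = 401/634 ≈ 0.632492.
Pooled p̂ = (73+401)/(144+634) = 474/778 = 0.609254.
SE = √(0.238063 × 0.00852173) = 0.045041.
z = (0.506944 − 0.632492)/0.045041 = -0.125548/0.045041 = -2.787.
p-value = P(Z > -2.787) ≈ 0.9973.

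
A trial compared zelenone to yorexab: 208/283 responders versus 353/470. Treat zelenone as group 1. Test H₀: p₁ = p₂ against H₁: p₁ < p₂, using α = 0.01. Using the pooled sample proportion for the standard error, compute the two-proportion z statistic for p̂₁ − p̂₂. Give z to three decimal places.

z = -0.490

p̂₁ = 208/283 ≈ 0.73498, p̂₂ = 353/470 ≈ 0.75106.
Pooled p̂ = (208+353)/(283+470) = 561/753 = 0.74502.
SE = √(0.189965 × 0.00566123) = 0.03279.
z = (0.73498 − 0.75106)/0.03279 = -0.01608/0.03279 = -0.490.
p-value = P(Z < -0.490) ≈ 0.3119. With α = 0.01, fail to reject H₀.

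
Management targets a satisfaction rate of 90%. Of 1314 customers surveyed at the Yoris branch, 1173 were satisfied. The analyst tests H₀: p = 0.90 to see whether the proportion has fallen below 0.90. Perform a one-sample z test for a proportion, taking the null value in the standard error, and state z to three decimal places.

p̂ = 1173/1314 ≈ 0.89269.
Standard error under H₀: √(0.9×0.1/1314) = 0.00828.
z = (0.89269 − 0.9)/0.00828 = -0.00731/0.00828 = -0.883.

z = -0.883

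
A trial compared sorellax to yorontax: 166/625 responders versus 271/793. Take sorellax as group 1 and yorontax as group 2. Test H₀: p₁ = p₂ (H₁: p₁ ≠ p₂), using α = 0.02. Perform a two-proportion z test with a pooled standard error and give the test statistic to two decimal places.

z = -3.08

p̂₁ = 166/625 ≈ 0.2656, p̂₂ = 271/793 ≈ 0.3417.
Pooled p̂ = (166+271)/(625+793) = 437/1418 = 0.3082.
SE = √(0.213205 × 0.00286103) = 0.0247.
z = (0.2656 − 0.3417)/0.0247 = -0.0761/0.0247 = -3.08.
p-value = 2·P(Z > 3.083) ≈ 0.0021, so at α = 0.02 we reject H₀.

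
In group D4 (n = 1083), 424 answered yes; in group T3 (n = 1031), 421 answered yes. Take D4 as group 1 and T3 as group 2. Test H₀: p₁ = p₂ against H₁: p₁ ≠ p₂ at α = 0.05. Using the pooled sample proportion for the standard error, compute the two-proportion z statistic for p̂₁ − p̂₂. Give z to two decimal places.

z = -0.79

p̂₁ = 424/1083 ≈ 0.3915, p̂₂ = 421/1031 ≈ 0.4083.
Pooled p̂ = (424+421)/(1083+1031) = 845/2114 = 0.3997.
SE = √(p̂(1−p̂)(1/n₁+1/n₂)) = √(0.3997·0.6003·0.00189329) = √(0.000454283) = 0.0213.
z = (0.3915 − 0.4083)/0.0213 = -0.0168/0.0213 = -0.79.
Two-sided p-value ≈ 2·Φ(−0.790) = 0.4296. With α = 0.05, fail to reject H₀.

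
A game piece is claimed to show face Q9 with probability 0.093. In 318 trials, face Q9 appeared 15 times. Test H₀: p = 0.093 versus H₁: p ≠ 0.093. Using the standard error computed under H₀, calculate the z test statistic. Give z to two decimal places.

z = -2.81

p̂ = 15/318 ≈ 0.0472.
Under H₀, SE = √(0.093·0.907/318) = √(0.000265255) = 0.0163.
z = (0.0472 − 0.093)/0.0163 = -0.0458/0.0163 = -2.81.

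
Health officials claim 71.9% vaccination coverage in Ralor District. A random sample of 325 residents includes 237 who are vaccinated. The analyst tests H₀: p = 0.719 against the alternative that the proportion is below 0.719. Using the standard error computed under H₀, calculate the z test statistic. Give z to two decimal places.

p̂ = 237/325 = 0.7292.
Under H₀, SE = √(0.719·0.281/325) = √(0.000621658) = 0.0249.
z = (0.7292 − 0.719)/0.0249 = 0.0102/0.0249 = 0.41.

z = 0.41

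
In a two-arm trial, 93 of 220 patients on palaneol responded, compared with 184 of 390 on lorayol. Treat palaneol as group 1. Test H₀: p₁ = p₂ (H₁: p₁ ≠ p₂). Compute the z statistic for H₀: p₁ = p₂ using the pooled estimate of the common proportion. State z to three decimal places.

z = -1.169

p̂₁ = 93/220 = 0.42273, p̂₂ = 184/390 = 0.47179.
Pooled p̂ = (93+184)/(220+390) = 277/610 = 0.45410.
SE = √(0.247893 × 0.00710956) = 0.04198.
z = (0.42273 − 0.47179)/0.04198 = -0.04906/0.04198 = -1.169.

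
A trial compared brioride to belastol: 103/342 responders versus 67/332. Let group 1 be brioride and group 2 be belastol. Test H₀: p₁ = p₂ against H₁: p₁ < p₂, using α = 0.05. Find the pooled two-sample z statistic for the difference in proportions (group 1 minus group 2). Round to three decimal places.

p̂₁ = 103/342 = 0.30117, p̂₂ = 67/332 = 0.20181.
Pooled p̂ = (103+67)/(342+332) = 170/674 = 0.25223.
SE = √(0.188608 × 0.00593602) = 0.03346.
z = (0.30117 − 0.20181)/0.03346 = 0.09936/0.03346 = 2.970.
p-value = P(Z < 2.970) ≈ 0.9985, so at α = 0.05 we fail to reject H₀.

z = 2.970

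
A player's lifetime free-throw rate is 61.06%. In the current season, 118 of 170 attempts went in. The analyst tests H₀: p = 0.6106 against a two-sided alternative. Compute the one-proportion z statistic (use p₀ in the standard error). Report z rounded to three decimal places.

z = 2.233

p̂ = 118/170 = 0.69412.
SE = √(p₀(1−p₀)/n) = √(0.23777/170) = 0.03740.
z = (0.69412 − 0.6106)/0.03740 = 0.08352/0.03740 = 2.233.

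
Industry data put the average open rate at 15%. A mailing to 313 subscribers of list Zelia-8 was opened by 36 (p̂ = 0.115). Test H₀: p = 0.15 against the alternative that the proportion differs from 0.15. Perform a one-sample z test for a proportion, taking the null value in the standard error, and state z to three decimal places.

p̂ = 36/313 ≈ 0.11502.
Standard error under H₀: √(0.15×0.85/313) = 0.02018.
z = (0.11502 − 0.15)/0.02018 = -0.03498/0.02018 = -1.733.

z = -1.733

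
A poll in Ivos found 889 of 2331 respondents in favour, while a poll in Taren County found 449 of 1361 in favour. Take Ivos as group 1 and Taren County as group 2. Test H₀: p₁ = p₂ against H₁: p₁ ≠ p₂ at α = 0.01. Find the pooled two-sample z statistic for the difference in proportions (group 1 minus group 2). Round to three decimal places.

z = 3.139

p̂₁ = 889/2331 ≈ 0.38138, p̂₂ = 449/1361 ≈ 0.32990.
Pooled p̂ = (889+449)/(2331+1361) = 1338/3692 = 0.36241.
SE = √(0.231068 × 0.00116375) = 0.01640.
z = (0.38138 − 0.32990)/0.01640 = 0.05148/0.01640 = 3.139.
p-value = 2·P(Z > 3.139) ≈ 0.0017, so at α = 0.01 we reject H₀.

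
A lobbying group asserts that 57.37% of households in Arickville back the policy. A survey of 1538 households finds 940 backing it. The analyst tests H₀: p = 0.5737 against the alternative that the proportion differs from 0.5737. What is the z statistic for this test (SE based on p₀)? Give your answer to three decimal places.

z = 2.972

p̂ = 940/1538 ≈ 0.61118.
Standard error under H₀: √(0.5737×0.4263/1538) = 0.01261.
z = (0.61118 − 0.5737)/0.01261 = 0.03748/0.01261 = 2.972.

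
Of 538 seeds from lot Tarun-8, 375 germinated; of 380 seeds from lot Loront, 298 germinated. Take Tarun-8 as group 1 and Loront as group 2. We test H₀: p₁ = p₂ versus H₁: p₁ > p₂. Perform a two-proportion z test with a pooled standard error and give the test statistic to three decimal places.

z = -2.941

p̂₁ = 375/538 = 0.69703, p̂₂ = 298/380 = 0.78421.
Pooled p̂ = (375+298)/(538+380) = 673/918 = 0.73312.
SE = √(0.195657 × 0.00449032) = 0.02964.
z = (0.69703 − 0.78421)/0.02964 = -0.08718/0.02964 = -2.941.
p-value = P(Z > -2.941) ≈ 0.9984.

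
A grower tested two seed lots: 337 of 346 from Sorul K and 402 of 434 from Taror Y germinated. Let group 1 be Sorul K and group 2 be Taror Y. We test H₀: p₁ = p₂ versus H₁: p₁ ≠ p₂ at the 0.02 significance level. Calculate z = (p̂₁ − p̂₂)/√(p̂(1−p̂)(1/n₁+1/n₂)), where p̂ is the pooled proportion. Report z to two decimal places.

z = 2.97

p̂₁ = 337/346 ≈ 0.97399, p̂₂ = 402/434 ≈ 0.92627.
Pooled p̂ = (337+402)/(346+434) = 739/780 = 0.94744.
SE = √(0.0498011 × 0.00519432) = 0.01608.
z = (0.97399 − 0.92627)/0.01608 = 0.04772/0.01608 = 2.97.
p-value = 2·P(Z > 2.967) ≈ 0.0030; since p < α = 0.02, reject H₀.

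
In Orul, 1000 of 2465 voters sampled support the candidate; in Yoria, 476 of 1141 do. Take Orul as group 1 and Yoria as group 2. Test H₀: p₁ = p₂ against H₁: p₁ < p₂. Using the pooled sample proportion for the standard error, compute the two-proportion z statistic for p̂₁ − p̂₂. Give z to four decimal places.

z = -0.6531

p̂₁ = 1000/2465 = 0.405680, p̂₂ = 476/1141 = 0.417178.
Pooled p̂ = (1000+476)/(2465+1141) = 1476/3606 = 0.409318.
SE = √(p̂(1−p̂)(1/n₁+1/n₂)) = √(0.409318·0.590682·0.0012821) = √(0.000309983) = 0.017606.
z = (0.405680 − 0.417178)/0.017606 = -0.011498/0.017606 = -0.6531.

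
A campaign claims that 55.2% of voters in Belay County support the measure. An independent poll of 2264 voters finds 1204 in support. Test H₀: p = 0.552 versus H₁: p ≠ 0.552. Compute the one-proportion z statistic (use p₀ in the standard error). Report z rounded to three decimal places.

p̂ = 1204/2264 = 0.53180.
Under H₀, SE = √(0.552·0.448/2264) = √(0.00010923) = 0.01045.
z = (0.53180 − 0.552)/0.01045 = -0.02020/0.01045 = -1.933.

z = -1.933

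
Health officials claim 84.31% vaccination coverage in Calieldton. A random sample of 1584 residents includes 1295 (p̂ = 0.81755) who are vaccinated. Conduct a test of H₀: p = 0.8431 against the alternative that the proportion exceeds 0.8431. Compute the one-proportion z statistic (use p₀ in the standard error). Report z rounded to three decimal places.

p̂ = 1295/1584 = 0.817551.
Under H₀, SE = √(0.8431·0.1569/1584) = √(8.35116e-05) = 0.009138.
z = (0.817551 − 0.8431)/0.009138 = -0.025549/0.009138 = -2.796.
p-value = P(Z > -2.796) ≈ 0.9974.

z = -2.796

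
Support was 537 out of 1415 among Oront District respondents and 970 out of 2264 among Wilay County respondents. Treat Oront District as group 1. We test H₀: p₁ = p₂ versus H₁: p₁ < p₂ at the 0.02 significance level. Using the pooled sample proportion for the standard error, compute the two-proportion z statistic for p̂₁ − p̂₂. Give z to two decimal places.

p̂₁ = 537/1415 ≈ 0.37951, p̂₂ = 970/2264 ≈ 0.42845.
Pooled p̂ = (537+970)/(1415+2264) = 1507/3679 = 0.40962.
SE = √(p̂(1−p̂)(1/n₁+1/n₂)) = √(0.40962·0.59038·0.00114841) = √(0.000277722) = 0.01666.
z = (0.37951 − 0.42845)/0.01666 = -0.04894/0.01666 = -2.94.
p-value = P(Z < -2.937) ≈ 0.0017. With α = 0.02, reject H₀.

z = -2.94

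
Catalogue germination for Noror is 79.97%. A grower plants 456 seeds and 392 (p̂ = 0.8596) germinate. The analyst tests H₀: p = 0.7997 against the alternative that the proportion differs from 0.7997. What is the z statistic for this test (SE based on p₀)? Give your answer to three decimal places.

p̂ = 392/456 ≈ 0.85965.
Standard error under H₀: √(0.7997×0.2003/456) = 0.01874.
z = (0.85965 − 0.7997)/0.01874 = 0.05995/0.01874 = 3.199.
Two-sided p-value ≈ 2·Φ(−3.199) = 0.0014.

z = 3.199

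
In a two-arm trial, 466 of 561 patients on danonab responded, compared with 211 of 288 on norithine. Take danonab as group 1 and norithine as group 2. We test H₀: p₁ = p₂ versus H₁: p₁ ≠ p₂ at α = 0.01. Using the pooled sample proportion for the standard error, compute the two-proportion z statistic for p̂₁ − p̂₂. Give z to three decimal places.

z = 3.364

p̂₁ = 466/561 = 0.83066, p̂₂ = 211/288 = 0.73264.
Pooled p̂ = (466+211)/(561+288) = 677/849 = 0.79741.
SE = √(p̂(1−p̂)(1/n₁+1/n₂)) = √(0.79741·0.20259·0.00525475) = √(0.000848895) = 0.02914.
z = (0.83066 − 0.73264)/0.02914 = 0.09802/0.02914 = 3.364.
p-value = 2·P(Z > 3.364) ≈ 0.0008. With α = 0.01, reject H₀.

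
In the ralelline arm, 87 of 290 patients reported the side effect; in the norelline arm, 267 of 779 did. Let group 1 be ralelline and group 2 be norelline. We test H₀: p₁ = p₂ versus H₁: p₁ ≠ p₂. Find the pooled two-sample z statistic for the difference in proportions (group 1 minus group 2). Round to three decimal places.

p̂₁ = 87/290 ≈ 0.300000, p̂₂ = 267/779 ≈ 0.342747.
Pooled p̂ = (87+267)/(290+779) = 354/1069 = 0.331151.
SE = √(p̂(1−p̂)(1/n₁+1/n₂)) = √(0.331151·0.668849·0.00473197) = √(0.00104808) = 0.032374.
z = (0.300000 − 0.342747)/0.032374 = -0.042747/0.032374 = -1.320.

z = -1.320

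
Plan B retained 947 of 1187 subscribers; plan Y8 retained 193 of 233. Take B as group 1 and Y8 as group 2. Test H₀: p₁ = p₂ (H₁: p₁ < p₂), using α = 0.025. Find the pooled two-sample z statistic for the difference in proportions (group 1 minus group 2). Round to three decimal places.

z = -1.070

p̂₁ = 947/1187 = 0.797810, p̂₂ = 193/233 = 0.828326.
Pooled p̂ = (947+193)/(1187+233) = 1140/1420 = 0.802817.
SE = √(0.158302 × 0.00513431) = 0.028509.
z = (0.797810 − 0.828326)/0.028509 = -0.030516/0.028509 = -1.070.
p-value = P(Z < -1.070) ≈ 0.1422; since p > α = 0.025, fail to reject H₀.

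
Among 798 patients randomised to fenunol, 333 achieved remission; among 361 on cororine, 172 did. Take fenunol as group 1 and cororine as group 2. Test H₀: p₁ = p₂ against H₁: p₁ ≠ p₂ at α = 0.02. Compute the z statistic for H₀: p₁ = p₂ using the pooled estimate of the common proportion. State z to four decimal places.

p̂₁ = 333/798 = 0.4172932, p̂₂ = 172/361 = 0.4764543.
Pooled p̂ = (333+172)/(798+361) = 505/1159 = 0.4357204.
SE = √(0.245868 × 0.00402322) = 0.0314512.
z = (0.4172932 − 0.4764543)/0.0314512 = -0.0591611/0.0314512 = -1.8810.
p-value = 2·P(Z > 1.881) ≈ 0.0600, so at α = 0.02 we fail to reject H₀.

z = -1.8810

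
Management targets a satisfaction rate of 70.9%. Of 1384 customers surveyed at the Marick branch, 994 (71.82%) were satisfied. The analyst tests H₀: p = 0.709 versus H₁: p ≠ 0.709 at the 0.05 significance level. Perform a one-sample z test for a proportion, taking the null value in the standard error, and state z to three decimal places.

p̂ = 994/1384 = 0.71821.
Standard error under H₀: √(0.709×0.291/1384) = 0.01221.
z = (0.71821 − 0.709)/0.01221 = 0.00921/0.01221 = 0.754.
Two-sided p-value ≈ 2·Φ(−0.754) = 0.4507; since p > α = 0.05, fail to reject H₀.

z = 0.754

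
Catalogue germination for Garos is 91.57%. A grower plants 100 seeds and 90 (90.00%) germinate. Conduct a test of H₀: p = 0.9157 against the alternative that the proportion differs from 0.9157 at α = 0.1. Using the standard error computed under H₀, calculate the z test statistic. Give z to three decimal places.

p̂ = 90/100 = 0.90000.
Under H₀, SE = √(0.9157·0.0843/100) = √(0.000771935) = 0.02778.
z = (0.90000 − 0.9157)/0.02778 = -0.01570/0.02778 = -0.565.
Two-sided p-value ≈ 2·Φ(−0.565) = 0.5720; since p > α = 0.1, fail to reject H₀.

z = -0.565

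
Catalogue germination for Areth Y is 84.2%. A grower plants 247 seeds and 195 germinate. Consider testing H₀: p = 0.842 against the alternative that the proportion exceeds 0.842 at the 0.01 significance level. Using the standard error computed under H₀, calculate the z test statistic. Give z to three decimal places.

z = -2.263

p̂ = 195/247 ≈ 0.78947.
Under H₀, SE = √(0.842·0.158/247) = √(0.000538607) = 0.02321.
z = (0.78947 − 0.842)/0.02321 = -0.05253/0.02321 = -2.263.
p-value = P(Z > -2.263) ≈ 0.9882, so at α = 0.01 we fail to reject H₀.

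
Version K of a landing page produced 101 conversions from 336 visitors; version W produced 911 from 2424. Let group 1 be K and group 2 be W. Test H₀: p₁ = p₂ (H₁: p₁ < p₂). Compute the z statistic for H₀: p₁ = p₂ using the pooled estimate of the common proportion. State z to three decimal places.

p̂₁ = 101/336 = 0.30060, p̂₂ = 911/2424 = 0.37583.
Pooled p̂ = (101+911)/(336+2424) = 1012/2760 = 0.36667.
SE = √(0.232222 × 0.00338873) = 0.02805.
z = (0.30060 − 0.37583)/0.02805 = -0.07523/0.02805 = -2.682.
p-value = P(Z < -2.682) ≈ 0.0037.

z = -2.682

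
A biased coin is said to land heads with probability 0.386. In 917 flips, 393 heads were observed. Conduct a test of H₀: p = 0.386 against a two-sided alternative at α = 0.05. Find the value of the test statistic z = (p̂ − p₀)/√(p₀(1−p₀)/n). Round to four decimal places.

p̂ = 393/917 = 0.4285714.
SE = √(p₀(1−p₀)/n) = √(0.237/917) = 0.0160766.
z = (0.4285714 − 0.386)/0.0160766 = 0.0425714/0.0160766 = 2.6480.
Two-sided p-value ≈ 2·Φ(−2.648) = 0.0081, so at α = 0.05 we reject H₀.

z = 2.6480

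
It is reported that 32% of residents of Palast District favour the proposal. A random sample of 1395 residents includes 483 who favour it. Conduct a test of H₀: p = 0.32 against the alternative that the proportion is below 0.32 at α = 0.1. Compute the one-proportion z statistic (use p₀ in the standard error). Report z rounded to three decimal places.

z = 2.101

p̂ = 483/1395 = 0.34624.
Under H₀, SE = √(0.32·0.68/1395) = √(0.000155986) = 0.01249.
z = (0.34624 − 0.32)/0.01249 = 0.02624/0.01249 = 2.101.
p-value = P(Z < 2.101) ≈ 0.9822, so at α = 0.1 we fail to reject H₀.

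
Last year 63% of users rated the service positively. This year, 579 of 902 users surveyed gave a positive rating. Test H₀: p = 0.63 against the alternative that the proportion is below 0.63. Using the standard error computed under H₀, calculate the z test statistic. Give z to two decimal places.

z = 0.74

p̂ = 579/902 = 0.6419.
Under H₀, SE = √(0.63·0.37/902) = √(0.000258426) = 0.0161.
z = (0.6419 − 0.63)/0.0161 = 0.0119/0.0161 = 0.74.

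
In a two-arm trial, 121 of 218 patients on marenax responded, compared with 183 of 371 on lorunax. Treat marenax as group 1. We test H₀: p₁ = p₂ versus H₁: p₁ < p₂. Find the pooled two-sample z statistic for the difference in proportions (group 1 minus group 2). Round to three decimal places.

p̂₁ = 121/218 = 0.55505, p̂₂ = 183/371 = 0.49326.
Pooled p̂ = (121+183)/(218+371) = 304/589 = 0.51613.
SE = √(0.24974 × 0.00728257) = 0.04265.
z = (0.55505 − 0.49326)/0.04265 = 0.06179/0.04265 = 1.449.

z = 1.449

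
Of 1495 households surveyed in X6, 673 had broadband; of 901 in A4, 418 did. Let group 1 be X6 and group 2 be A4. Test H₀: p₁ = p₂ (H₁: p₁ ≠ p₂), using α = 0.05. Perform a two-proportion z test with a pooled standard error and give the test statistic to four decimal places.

p̂₁ = 673/1495 = 0.450167, p̂₂ = 418/901 = 0.463929.
Pooled p̂ = (673+418)/(1495+901) = 1091/2396 = 0.455342.
SE = √(0.248006 × 0.00177877) = 0.021003.
z = (0.450167 − 0.463929)/0.021003 = -0.013762/0.021003 = -0.6552.
p-value = 2·P(Z > 0.655) ≈ 0.5123, so at α = 0.05 we fail to reject H₀.

z = -0.6552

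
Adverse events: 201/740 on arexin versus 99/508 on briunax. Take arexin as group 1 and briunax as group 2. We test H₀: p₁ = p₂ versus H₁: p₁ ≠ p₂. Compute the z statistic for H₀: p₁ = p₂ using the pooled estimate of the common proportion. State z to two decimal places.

z = 3.12

p̂₁ = 201/740 ≈ 0.2716, p̂₂ = 99/508 ≈ 0.1949.
Pooled p̂ = (201+99)/(740+508) = 300/1248 = 0.2404.
SE = √(p̂(1−p̂)(1/n₁+1/n₂)) = √(0.2404·0.7596·0.00331986) = √(0.000606205) = 0.0246.
z = (0.2716 − 0.1949)/0.0246 = 0.0767/0.0246 = 3.12.
p-value = 2·P(Z > 3.117) ≈ 0.0018.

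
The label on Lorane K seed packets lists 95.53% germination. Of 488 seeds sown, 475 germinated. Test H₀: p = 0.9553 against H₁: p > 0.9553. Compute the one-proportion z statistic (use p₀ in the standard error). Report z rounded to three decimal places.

p̂ = 475/488 ≈ 0.973361.
Under H₀, SE = √(0.9553·0.0447/488) = √(8.75039e-05) = 0.009354.
z = (0.973361 − 0.9553)/0.009354 = 0.018061/0.009354 = 1.931.

z = 1.931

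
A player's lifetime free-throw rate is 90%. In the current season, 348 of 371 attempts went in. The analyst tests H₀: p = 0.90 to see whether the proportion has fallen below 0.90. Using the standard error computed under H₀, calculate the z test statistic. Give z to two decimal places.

p̂ = 348/371 ≈ 0.9380.
Under H₀, SE = √(0.9·0.1/371) = √(0.000242588) = 0.0156.
z = (0.9380 − 0.9)/0.0156 = 0.0380/0.0156 = 2.44.
p-value = P(Z < 2.440) ≈ 0.9927.

z = 2.44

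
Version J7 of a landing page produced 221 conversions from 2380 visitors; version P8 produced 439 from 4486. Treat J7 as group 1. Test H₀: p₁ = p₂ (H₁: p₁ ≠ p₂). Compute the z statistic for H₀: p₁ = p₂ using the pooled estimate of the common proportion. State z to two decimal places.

z = -0.67

p̂₁ = 221/2380 ≈ 0.0929, p̂₂ = 439/4486 ≈ 0.0979.
Pooled p̂ = (221+439)/(2380+4486) = 660/6866 = 0.0961.
SE = √(p̂(1−p̂)(1/n₁+1/n₂)) = √(0.0961·0.9039·0.000643084) = √(5.58748e-05) = 0.0075.
z = (0.0929 − 0.0979)/0.0075 = -0.0050/0.0075 = -0.67.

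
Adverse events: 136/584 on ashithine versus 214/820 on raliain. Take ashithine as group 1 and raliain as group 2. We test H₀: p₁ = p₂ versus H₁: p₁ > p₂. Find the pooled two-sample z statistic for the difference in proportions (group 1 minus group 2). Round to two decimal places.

p̂₁ = 136/584 = 0.2329, p̂₂ = 214/820 = 0.2610.
Pooled p̂ = (136+214)/(584+820) = 350/1404 = 0.2493.
SE = √(p̂(1−p̂)(1/n₁+1/n₂)) = √(0.2493·0.7507·0.00293184) = √(0.000548675) = 0.0234.
z = (0.2329 − 0.2610)/0.0234 = -0.0281/0.0234 = -1.20.

z = -1.20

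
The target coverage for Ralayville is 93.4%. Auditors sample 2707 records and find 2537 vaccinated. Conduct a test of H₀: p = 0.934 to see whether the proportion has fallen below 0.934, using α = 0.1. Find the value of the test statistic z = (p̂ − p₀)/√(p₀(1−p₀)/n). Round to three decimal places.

p̂ = 2537/2707 = 0.93720.
Standard error under H₀: √(0.934×0.066/2707) = 0.00477.
z = (0.93720 − 0.934)/0.00477 = 0.00320/0.00477 = 0.671.
p-value = P(Z < 0.671) ≈ 0.7487. With α = 0.1, fail to reject H₀.

z = 0.671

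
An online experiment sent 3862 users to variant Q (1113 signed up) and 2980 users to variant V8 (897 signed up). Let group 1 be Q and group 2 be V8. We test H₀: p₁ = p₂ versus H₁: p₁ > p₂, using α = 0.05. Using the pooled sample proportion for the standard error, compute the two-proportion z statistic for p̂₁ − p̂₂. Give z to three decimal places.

p̂₁ = 1113/3862 ≈ 0.28819, p̂₂ = 897/2980 ≈ 0.30101.
Pooled p̂ = (1113+897)/(3862+2980) = 2010/6842 = 0.29377.
SE = √(p̂(1−p̂)(1/n₁+1/n₂)) = √(0.29377·0.70623·0.000594504) = √(0.000123342) = 0.01111.
z = (0.28819 − 0.30101)/0.01111 = -0.01282/0.01111 = -1.154.
p-value = P(Z > -1.154) ≈ 0.8757, so at α = 0.05 we fail to reject H₀.

z = -1.154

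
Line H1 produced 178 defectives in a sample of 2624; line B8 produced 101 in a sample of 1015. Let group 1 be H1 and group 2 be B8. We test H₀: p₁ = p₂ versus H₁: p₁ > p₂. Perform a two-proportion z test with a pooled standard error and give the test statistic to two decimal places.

p̂₁ = 178/2624 = 0.06784, p̂₂ = 101/1015 = 0.09951.
Pooled p̂ = (178+101)/(2624+1015) = 279/3639 = 0.07667.
SE = √(0.0707912 × 0.00136632) = 0.00983.
z = (0.06784 − 0.09951)/0.00983 = -0.03167/0.00983 = -3.22.
p-value = P(Z > -3.220) ≈ 0.9994.

z = -3.22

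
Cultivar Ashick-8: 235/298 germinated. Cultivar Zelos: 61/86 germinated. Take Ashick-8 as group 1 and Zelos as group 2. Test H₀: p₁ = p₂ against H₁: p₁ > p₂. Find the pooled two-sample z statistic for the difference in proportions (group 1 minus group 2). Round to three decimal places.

z = 1.541

p̂₁ = 235/298 ≈ 0.78859, p̂₂ = 61/86 ≈ 0.70930.
Pooled p̂ = (235+61)/(298+86) = 296/384 = 0.77083.
SE = √(0.176649 × 0.0149836) = 0.05145.
z = (0.78859 − 0.70930)/0.05145 = 0.07929/0.05145 = 1.541.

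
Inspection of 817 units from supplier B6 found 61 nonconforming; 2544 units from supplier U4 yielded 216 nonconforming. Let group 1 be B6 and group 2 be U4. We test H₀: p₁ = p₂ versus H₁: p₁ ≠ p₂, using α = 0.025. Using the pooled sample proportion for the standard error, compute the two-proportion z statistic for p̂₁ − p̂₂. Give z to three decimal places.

z = -0.926

p̂₁ = 61/817 = 0.074663, p̂₂ = 216/2544 = 0.084906.
Pooled p̂ = (61+216)/(817+2544) = 277/3361 = 0.082416.
SE = √(0.0756236 × 0.00161707) = 0.011058.
z = (0.074663 − 0.084906)/0.011058 = -0.010243/0.011058 = -0.926.
Two-sided p-value ≈ 2·Φ(−0.926) = 0.3543, so at α = 0.025 we fail to reject H₀.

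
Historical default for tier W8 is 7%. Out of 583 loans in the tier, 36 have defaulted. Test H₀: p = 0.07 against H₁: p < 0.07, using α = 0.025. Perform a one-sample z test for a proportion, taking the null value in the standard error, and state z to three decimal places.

z = -0.781

p̂ = 36/583 ≈ 0.06175.
Under H₀, SE = √(0.07·0.93/583) = √(0.000111664) = 0.01057.
z = (0.06175 − 0.07)/0.01057 = -0.00825/0.01057 = -0.781.
p-value = P(Z < -0.781) ≈ 0.2175; since p > α = 0.025, fail to reject H₀.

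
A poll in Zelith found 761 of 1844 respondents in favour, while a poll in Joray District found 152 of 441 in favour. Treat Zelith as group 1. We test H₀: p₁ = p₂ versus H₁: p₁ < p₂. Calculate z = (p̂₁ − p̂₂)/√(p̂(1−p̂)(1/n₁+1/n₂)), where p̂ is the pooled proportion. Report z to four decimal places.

z = 2.6197

p̂₁ = 761/1844 = 0.412690, p̂₂ = 152/441 = 0.344671.
Pooled p̂ = (761+152)/(1844+441) = 913/2285 = 0.399562.
SE = √(p̂(1−p̂)(1/n₁+1/n₂)) = √(0.399562·0.600438·0.00280987) = √(0.000674123) = 0.025964.
z = (0.412690 − 0.344671)/0.025964 = 0.068019/0.025964 = 2.6197.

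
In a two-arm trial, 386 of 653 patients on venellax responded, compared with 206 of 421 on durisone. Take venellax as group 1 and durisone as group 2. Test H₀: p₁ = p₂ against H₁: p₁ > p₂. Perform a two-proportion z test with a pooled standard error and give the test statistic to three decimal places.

z = 3.275

p̂₁ = 386/653 ≈ 0.59112, p̂₂ = 206/421 ≈ 0.48931.
Pooled p̂ = (386+206)/(653+421) = 592/1074 = 0.55121.
SE = √(0.247377 × 0.00390669) = 0.03109.
z = (0.59112 − 0.48931)/0.03109 = 0.10181/0.03109 = 3.275.
p-value = P(Z > 3.275) ≈ 0.0005.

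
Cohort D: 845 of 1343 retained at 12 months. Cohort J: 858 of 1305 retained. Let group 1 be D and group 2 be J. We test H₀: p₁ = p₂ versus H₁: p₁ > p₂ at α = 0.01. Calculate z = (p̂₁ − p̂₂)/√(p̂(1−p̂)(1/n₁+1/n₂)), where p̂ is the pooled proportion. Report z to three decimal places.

z = -1.519

p̂₁ = 845/1343 = 0.62919, p̂₂ = 858/1305 = 0.65747.
Pooled p̂ = (845+858)/(1343+1305) = 1703/2648 = 0.64313.
SE = √(0.229515 × 0.00151089) = 0.01862.
z = (0.62919 − 0.65747)/0.01862 = -0.02828/0.01862 = -1.519.
p-value = P(Z > -1.519) ≈ 0.9356; since p > α = 0.01, fail to reject H₀.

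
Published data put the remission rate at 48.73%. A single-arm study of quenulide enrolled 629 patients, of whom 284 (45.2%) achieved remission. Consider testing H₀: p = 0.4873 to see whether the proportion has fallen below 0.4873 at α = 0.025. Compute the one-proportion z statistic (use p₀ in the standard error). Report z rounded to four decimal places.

z = -1.7958

p̂ = 284/629 = 0.451510.
Under H₀, SE = √(0.4873·0.5127/629) = √(0.0003972) = 0.019930.
z = (0.451510 − 0.4873)/0.019930 = -0.035790/0.019930 = -1.7958.
p-value = P(Z < -1.796) ≈ 0.0363; since p > α = 0.025, fail to reject H₀.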